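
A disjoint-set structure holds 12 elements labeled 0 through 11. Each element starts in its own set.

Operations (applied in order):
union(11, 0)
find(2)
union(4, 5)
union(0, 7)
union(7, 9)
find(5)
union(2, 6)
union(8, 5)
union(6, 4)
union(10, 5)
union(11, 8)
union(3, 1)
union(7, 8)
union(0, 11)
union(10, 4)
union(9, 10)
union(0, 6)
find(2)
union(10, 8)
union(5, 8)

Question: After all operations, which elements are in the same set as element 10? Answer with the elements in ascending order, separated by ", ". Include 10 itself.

Step 1: union(11, 0) -> merged; set of 11 now {0, 11}
Step 2: find(2) -> no change; set of 2 is {2}
Step 3: union(4, 5) -> merged; set of 4 now {4, 5}
Step 4: union(0, 7) -> merged; set of 0 now {0, 7, 11}
Step 5: union(7, 9) -> merged; set of 7 now {0, 7, 9, 11}
Step 6: find(5) -> no change; set of 5 is {4, 5}
Step 7: union(2, 6) -> merged; set of 2 now {2, 6}
Step 8: union(8, 5) -> merged; set of 8 now {4, 5, 8}
Step 9: union(6, 4) -> merged; set of 6 now {2, 4, 5, 6, 8}
Step 10: union(10, 5) -> merged; set of 10 now {2, 4, 5, 6, 8, 10}
Step 11: union(11, 8) -> merged; set of 11 now {0, 2, 4, 5, 6, 7, 8, 9, 10, 11}
Step 12: union(3, 1) -> merged; set of 3 now {1, 3}
Step 13: union(7, 8) -> already same set; set of 7 now {0, 2, 4, 5, 6, 7, 8, 9, 10, 11}
Step 14: union(0, 11) -> already same set; set of 0 now {0, 2, 4, 5, 6, 7, 8, 9, 10, 11}
Step 15: union(10, 4) -> already same set; set of 10 now {0, 2, 4, 5, 6, 7, 8, 9, 10, 11}
Step 16: union(9, 10) -> already same set; set of 9 now {0, 2, 4, 5, 6, 7, 8, 9, 10, 11}
Step 17: union(0, 6) -> already same set; set of 0 now {0, 2, 4, 5, 6, 7, 8, 9, 10, 11}
Step 18: find(2) -> no change; set of 2 is {0, 2, 4, 5, 6, 7, 8, 9, 10, 11}
Step 19: union(10, 8) -> already same set; set of 10 now {0, 2, 4, 5, 6, 7, 8, 9, 10, 11}
Step 20: union(5, 8) -> already same set; set of 5 now {0, 2, 4, 5, 6, 7, 8, 9, 10, 11}
Component of 10: {0, 2, 4, 5, 6, 7, 8, 9, 10, 11}

Answer: 0, 2, 4, 5, 6, 7, 8, 9, 10, 11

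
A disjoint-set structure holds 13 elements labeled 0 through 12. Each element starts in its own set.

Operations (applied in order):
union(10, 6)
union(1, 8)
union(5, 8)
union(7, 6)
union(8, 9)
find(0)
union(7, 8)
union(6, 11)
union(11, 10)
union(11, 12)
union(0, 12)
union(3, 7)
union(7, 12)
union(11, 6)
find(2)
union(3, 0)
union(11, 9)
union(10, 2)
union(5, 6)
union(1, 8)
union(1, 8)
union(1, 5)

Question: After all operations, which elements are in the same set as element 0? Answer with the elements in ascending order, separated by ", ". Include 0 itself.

Answer: 0, 1, 2, 3, 5, 6, 7, 8, 9, 10, 11, 12

Derivation:
Step 1: union(10, 6) -> merged; set of 10 now {6, 10}
Step 2: union(1, 8) -> merged; set of 1 now {1, 8}
Step 3: union(5, 8) -> merged; set of 5 now {1, 5, 8}
Step 4: union(7, 6) -> merged; set of 7 now {6, 7, 10}
Step 5: union(8, 9) -> merged; set of 8 now {1, 5, 8, 9}
Step 6: find(0) -> no change; set of 0 is {0}
Step 7: union(7, 8) -> merged; set of 7 now {1, 5, 6, 7, 8, 9, 10}
Step 8: union(6, 11) -> merged; set of 6 now {1, 5, 6, 7, 8, 9, 10, 11}
Step 9: union(11, 10) -> already same set; set of 11 now {1, 5, 6, 7, 8, 9, 10, 11}
Step 10: union(11, 12) -> merged; set of 11 now {1, 5, 6, 7, 8, 9, 10, 11, 12}
Step 11: union(0, 12) -> merged; set of 0 now {0, 1, 5, 6, 7, 8, 9, 10, 11, 12}
Step 12: union(3, 7) -> merged; set of 3 now {0, 1, 3, 5, 6, 7, 8, 9, 10, 11, 12}
Step 13: union(7, 12) -> already same set; set of 7 now {0, 1, 3, 5, 6, 7, 8, 9, 10, 11, 12}
Step 14: union(11, 6) -> already same set; set of 11 now {0, 1, 3, 5, 6, 7, 8, 9, 10, 11, 12}
Step 15: find(2) -> no change; set of 2 is {2}
Step 16: union(3, 0) -> already same set; set of 3 now {0, 1, 3, 5, 6, 7, 8, 9, 10, 11, 12}
Step 17: union(11, 9) -> already same set; set of 11 now {0, 1, 3, 5, 6, 7, 8, 9, 10, 11, 12}
Step 18: union(10, 2) -> merged; set of 10 now {0, 1, 2, 3, 5, 6, 7, 8, 9, 10, 11, 12}
Step 19: union(5, 6) -> already same set; set of 5 now {0, 1, 2, 3, 5, 6, 7, 8, 9, 10, 11, 12}
Step 20: union(1, 8) -> already same set; set of 1 now {0, 1, 2, 3, 5, 6, 7, 8, 9, 10, 11, 12}
Step 21: union(1, 8) -> already same set; set of 1 now {0, 1, 2, 3, 5, 6, 7, 8, 9, 10, 11, 12}
Step 22: union(1, 5) -> already same set; set of 1 now {0, 1, 2, 3, 5, 6, 7, 8, 9, 10, 11, 12}
Component of 0: {0, 1, 2, 3, 5, 6, 7, 8, 9, 10, 11, 12}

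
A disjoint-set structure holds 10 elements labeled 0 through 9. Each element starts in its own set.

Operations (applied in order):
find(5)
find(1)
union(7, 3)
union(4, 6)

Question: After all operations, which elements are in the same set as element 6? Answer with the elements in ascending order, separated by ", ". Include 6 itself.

Step 1: find(5) -> no change; set of 5 is {5}
Step 2: find(1) -> no change; set of 1 is {1}
Step 3: union(7, 3) -> merged; set of 7 now {3, 7}
Step 4: union(4, 6) -> merged; set of 4 now {4, 6}
Component of 6: {4, 6}

Answer: 4, 6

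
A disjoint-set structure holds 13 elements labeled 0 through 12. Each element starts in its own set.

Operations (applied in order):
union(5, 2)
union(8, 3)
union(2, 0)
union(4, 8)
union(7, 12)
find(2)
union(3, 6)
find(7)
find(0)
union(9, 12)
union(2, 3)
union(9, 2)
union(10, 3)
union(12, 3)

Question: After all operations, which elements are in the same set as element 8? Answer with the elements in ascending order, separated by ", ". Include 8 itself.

Answer: 0, 2, 3, 4, 5, 6, 7, 8, 9, 10, 12

Derivation:
Step 1: union(5, 2) -> merged; set of 5 now {2, 5}
Step 2: union(8, 3) -> merged; set of 8 now {3, 8}
Step 3: union(2, 0) -> merged; set of 2 now {0, 2, 5}
Step 4: union(4, 8) -> merged; set of 4 now {3, 4, 8}
Step 5: union(7, 12) -> merged; set of 7 now {7, 12}
Step 6: find(2) -> no change; set of 2 is {0, 2, 5}
Step 7: union(3, 6) -> merged; set of 3 now {3, 4, 6, 8}
Step 8: find(7) -> no change; set of 7 is {7, 12}
Step 9: find(0) -> no change; set of 0 is {0, 2, 5}
Step 10: union(9, 12) -> merged; set of 9 now {7, 9, 12}
Step 11: union(2, 3) -> merged; set of 2 now {0, 2, 3, 4, 5, 6, 8}
Step 12: union(9, 2) -> merged; set of 9 now {0, 2, 3, 4, 5, 6, 7, 8, 9, 12}
Step 13: union(10, 3) -> merged; set of 10 now {0, 2, 3, 4, 5, 6, 7, 8, 9, 10, 12}
Step 14: union(12, 3) -> already same set; set of 12 now {0, 2, 3, 4, 5, 6, 7, 8, 9, 10, 12}
Component of 8: {0, 2, 3, 4, 5, 6, 7, 8, 9, 10, 12}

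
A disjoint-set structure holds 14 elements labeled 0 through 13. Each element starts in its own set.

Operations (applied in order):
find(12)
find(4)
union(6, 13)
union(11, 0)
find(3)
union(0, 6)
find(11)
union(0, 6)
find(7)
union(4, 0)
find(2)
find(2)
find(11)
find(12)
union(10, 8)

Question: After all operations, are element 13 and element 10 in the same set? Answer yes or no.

Step 1: find(12) -> no change; set of 12 is {12}
Step 2: find(4) -> no change; set of 4 is {4}
Step 3: union(6, 13) -> merged; set of 6 now {6, 13}
Step 4: union(11, 0) -> merged; set of 11 now {0, 11}
Step 5: find(3) -> no change; set of 3 is {3}
Step 6: union(0, 6) -> merged; set of 0 now {0, 6, 11, 13}
Step 7: find(11) -> no change; set of 11 is {0, 6, 11, 13}
Step 8: union(0, 6) -> already same set; set of 0 now {0, 6, 11, 13}
Step 9: find(7) -> no change; set of 7 is {7}
Step 10: union(4, 0) -> merged; set of 4 now {0, 4, 6, 11, 13}
Step 11: find(2) -> no change; set of 2 is {2}
Step 12: find(2) -> no change; set of 2 is {2}
Step 13: find(11) -> no change; set of 11 is {0, 4, 6, 11, 13}
Step 14: find(12) -> no change; set of 12 is {12}
Step 15: union(10, 8) -> merged; set of 10 now {8, 10}
Set of 13: {0, 4, 6, 11, 13}; 10 is not a member.

Answer: no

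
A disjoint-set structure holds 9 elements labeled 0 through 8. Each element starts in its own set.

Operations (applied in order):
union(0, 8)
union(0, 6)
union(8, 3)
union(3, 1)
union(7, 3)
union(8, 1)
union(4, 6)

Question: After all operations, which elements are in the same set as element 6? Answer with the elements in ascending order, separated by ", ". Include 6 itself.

Answer: 0, 1, 3, 4, 6, 7, 8

Derivation:
Step 1: union(0, 8) -> merged; set of 0 now {0, 8}
Step 2: union(0, 6) -> merged; set of 0 now {0, 6, 8}
Step 3: union(8, 3) -> merged; set of 8 now {0, 3, 6, 8}
Step 4: union(3, 1) -> merged; set of 3 now {0, 1, 3, 6, 8}
Step 5: union(7, 3) -> merged; set of 7 now {0, 1, 3, 6, 7, 8}
Step 6: union(8, 1) -> already same set; set of 8 now {0, 1, 3, 6, 7, 8}
Step 7: union(4, 6) -> merged; set of 4 now {0, 1, 3, 4, 6, 7, 8}
Component of 6: {0, 1, 3, 4, 6, 7, 8}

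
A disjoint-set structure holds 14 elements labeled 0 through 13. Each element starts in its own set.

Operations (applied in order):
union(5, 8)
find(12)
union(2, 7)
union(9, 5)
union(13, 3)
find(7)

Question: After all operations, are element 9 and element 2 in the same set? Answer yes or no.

Step 1: union(5, 8) -> merged; set of 5 now {5, 8}
Step 2: find(12) -> no change; set of 12 is {12}
Step 3: union(2, 7) -> merged; set of 2 now {2, 7}
Step 4: union(9, 5) -> merged; set of 9 now {5, 8, 9}
Step 5: union(13, 3) -> merged; set of 13 now {3, 13}
Step 6: find(7) -> no change; set of 7 is {2, 7}
Set of 9: {5, 8, 9}; 2 is not a member.

Answer: no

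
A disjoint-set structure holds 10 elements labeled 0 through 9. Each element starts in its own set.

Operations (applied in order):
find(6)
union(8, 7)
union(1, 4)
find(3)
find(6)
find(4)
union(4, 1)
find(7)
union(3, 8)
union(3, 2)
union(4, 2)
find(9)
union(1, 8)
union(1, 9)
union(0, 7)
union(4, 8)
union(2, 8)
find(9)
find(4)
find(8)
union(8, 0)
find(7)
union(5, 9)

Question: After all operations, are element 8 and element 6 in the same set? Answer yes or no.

Answer: no

Derivation:
Step 1: find(6) -> no change; set of 6 is {6}
Step 2: union(8, 7) -> merged; set of 8 now {7, 8}
Step 3: union(1, 4) -> merged; set of 1 now {1, 4}
Step 4: find(3) -> no change; set of 3 is {3}
Step 5: find(6) -> no change; set of 6 is {6}
Step 6: find(4) -> no change; set of 4 is {1, 4}
Step 7: union(4, 1) -> already same set; set of 4 now {1, 4}
Step 8: find(7) -> no change; set of 7 is {7, 8}
Step 9: union(3, 8) -> merged; set of 3 now {3, 7, 8}
Step 10: union(3, 2) -> merged; set of 3 now {2, 3, 7, 8}
Step 11: union(4, 2) -> merged; set of 4 now {1, 2, 3, 4, 7, 8}
Step 12: find(9) -> no change; set of 9 is {9}
Step 13: union(1, 8) -> already same set; set of 1 now {1, 2, 3, 4, 7, 8}
Step 14: union(1, 9) -> merged; set of 1 now {1, 2, 3, 4, 7, 8, 9}
Step 15: union(0, 7) -> merged; set of 0 now {0, 1, 2, 3, 4, 7, 8, 9}
Step 16: union(4, 8) -> already same set; set of 4 now {0, 1, 2, 3, 4, 7, 8, 9}
Step 17: union(2, 8) -> already same set; set of 2 now {0, 1, 2, 3, 4, 7, 8, 9}
Step 18: find(9) -> no change; set of 9 is {0, 1, 2, 3, 4, 7, 8, 9}
Step 19: find(4) -> no change; set of 4 is {0, 1, 2, 3, 4, 7, 8, 9}
Step 20: find(8) -> no change; set of 8 is {0, 1, 2, 3, 4, 7, 8, 9}
Step 21: union(8, 0) -> already same set; set of 8 now {0, 1, 2, 3, 4, 7, 8, 9}
Step 22: find(7) -> no change; set of 7 is {0, 1, 2, 3, 4, 7, 8, 9}
Step 23: union(5, 9) -> merged; set of 5 now {0, 1, 2, 3, 4, 5, 7, 8, 9}
Set of 8: {0, 1, 2, 3, 4, 5, 7, 8, 9}; 6 is not a member.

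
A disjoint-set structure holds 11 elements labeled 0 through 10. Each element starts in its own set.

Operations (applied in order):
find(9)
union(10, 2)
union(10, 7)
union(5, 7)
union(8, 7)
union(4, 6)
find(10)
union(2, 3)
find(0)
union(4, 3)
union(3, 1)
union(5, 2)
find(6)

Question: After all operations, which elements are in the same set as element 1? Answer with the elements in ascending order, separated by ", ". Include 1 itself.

Step 1: find(9) -> no change; set of 9 is {9}
Step 2: union(10, 2) -> merged; set of 10 now {2, 10}
Step 3: union(10, 7) -> merged; set of 10 now {2, 7, 10}
Step 4: union(5, 7) -> merged; set of 5 now {2, 5, 7, 10}
Step 5: union(8, 7) -> merged; set of 8 now {2, 5, 7, 8, 10}
Step 6: union(4, 6) -> merged; set of 4 now {4, 6}
Step 7: find(10) -> no change; set of 10 is {2, 5, 7, 8, 10}
Step 8: union(2, 3) -> merged; set of 2 now {2, 3, 5, 7, 8, 10}
Step 9: find(0) -> no change; set of 0 is {0}
Step 10: union(4, 3) -> merged; set of 4 now {2, 3, 4, 5, 6, 7, 8, 10}
Step 11: union(3, 1) -> merged; set of 3 now {1, 2, 3, 4, 5, 6, 7, 8, 10}
Step 12: union(5, 2) -> already same set; set of 5 now {1, 2, 3, 4, 5, 6, 7, 8, 10}
Step 13: find(6) -> no change; set of 6 is {1, 2, 3, 4, 5, 6, 7, 8, 10}
Component of 1: {1, 2, 3, 4, 5, 6, 7, 8, 10}

Answer: 1, 2, 3, 4, 5, 6, 7, 8, 10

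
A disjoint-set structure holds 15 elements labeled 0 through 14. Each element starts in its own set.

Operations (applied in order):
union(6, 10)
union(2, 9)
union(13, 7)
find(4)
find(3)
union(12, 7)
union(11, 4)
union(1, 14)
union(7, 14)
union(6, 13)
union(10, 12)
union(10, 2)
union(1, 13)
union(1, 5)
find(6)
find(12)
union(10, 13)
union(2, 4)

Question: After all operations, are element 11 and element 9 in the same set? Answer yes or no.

Answer: yes

Derivation:
Step 1: union(6, 10) -> merged; set of 6 now {6, 10}
Step 2: union(2, 9) -> merged; set of 2 now {2, 9}
Step 3: union(13, 7) -> merged; set of 13 now {7, 13}
Step 4: find(4) -> no change; set of 4 is {4}
Step 5: find(3) -> no change; set of 3 is {3}
Step 6: union(12, 7) -> merged; set of 12 now {7, 12, 13}
Step 7: union(11, 4) -> merged; set of 11 now {4, 11}
Step 8: union(1, 14) -> merged; set of 1 now {1, 14}
Step 9: union(7, 14) -> merged; set of 7 now {1, 7, 12, 13, 14}
Step 10: union(6, 13) -> merged; set of 6 now {1, 6, 7, 10, 12, 13, 14}
Step 11: union(10, 12) -> already same set; set of 10 now {1, 6, 7, 10, 12, 13, 14}
Step 12: union(10, 2) -> merged; set of 10 now {1, 2, 6, 7, 9, 10, 12, 13, 14}
Step 13: union(1, 13) -> already same set; set of 1 now {1, 2, 6, 7, 9, 10, 12, 13, 14}
Step 14: union(1, 5) -> merged; set of 1 now {1, 2, 5, 6, 7, 9, 10, 12, 13, 14}
Step 15: find(6) -> no change; set of 6 is {1, 2, 5, 6, 7, 9, 10, 12, 13, 14}
Step 16: find(12) -> no change; set of 12 is {1, 2, 5, 6, 7, 9, 10, 12, 13, 14}
Step 17: union(10, 13) -> already same set; set of 10 now {1, 2, 5, 6, 7, 9, 10, 12, 13, 14}
Step 18: union(2, 4) -> merged; set of 2 now {1, 2, 4, 5, 6, 7, 9, 10, 11, 12, 13, 14}
Set of 11: {1, 2, 4, 5, 6, 7, 9, 10, 11, 12, 13, 14}; 9 is a member.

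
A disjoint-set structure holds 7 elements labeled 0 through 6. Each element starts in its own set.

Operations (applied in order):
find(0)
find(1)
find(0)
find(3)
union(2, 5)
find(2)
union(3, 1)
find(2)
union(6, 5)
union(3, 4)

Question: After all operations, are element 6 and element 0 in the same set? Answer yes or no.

Answer: no

Derivation:
Step 1: find(0) -> no change; set of 0 is {0}
Step 2: find(1) -> no change; set of 1 is {1}
Step 3: find(0) -> no change; set of 0 is {0}
Step 4: find(3) -> no change; set of 3 is {3}
Step 5: union(2, 5) -> merged; set of 2 now {2, 5}
Step 6: find(2) -> no change; set of 2 is {2, 5}
Step 7: union(3, 1) -> merged; set of 3 now {1, 3}
Step 8: find(2) -> no change; set of 2 is {2, 5}
Step 9: union(6, 5) -> merged; set of 6 now {2, 5, 6}
Step 10: union(3, 4) -> merged; set of 3 now {1, 3, 4}
Set of 6: {2, 5, 6}; 0 is not a member.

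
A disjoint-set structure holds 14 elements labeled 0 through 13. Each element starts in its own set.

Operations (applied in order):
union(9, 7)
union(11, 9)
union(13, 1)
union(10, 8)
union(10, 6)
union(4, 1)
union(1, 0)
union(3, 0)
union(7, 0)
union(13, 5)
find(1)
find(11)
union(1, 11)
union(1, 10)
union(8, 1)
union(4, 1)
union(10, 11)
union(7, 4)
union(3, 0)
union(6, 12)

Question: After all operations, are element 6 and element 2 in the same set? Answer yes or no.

Answer: no

Derivation:
Step 1: union(9, 7) -> merged; set of 9 now {7, 9}
Step 2: union(11, 9) -> merged; set of 11 now {7, 9, 11}
Step 3: union(13, 1) -> merged; set of 13 now {1, 13}
Step 4: union(10, 8) -> merged; set of 10 now {8, 10}
Step 5: union(10, 6) -> merged; set of 10 now {6, 8, 10}
Step 6: union(4, 1) -> merged; set of 4 now {1, 4, 13}
Step 7: union(1, 0) -> merged; set of 1 now {0, 1, 4, 13}
Step 8: union(3, 0) -> merged; set of 3 now {0, 1, 3, 4, 13}
Step 9: union(7, 0) -> merged; set of 7 now {0, 1, 3, 4, 7, 9, 11, 13}
Step 10: union(13, 5) -> merged; set of 13 now {0, 1, 3, 4, 5, 7, 9, 11, 13}
Step 11: find(1) -> no change; set of 1 is {0, 1, 3, 4, 5, 7, 9, 11, 13}
Step 12: find(11) -> no change; set of 11 is {0, 1, 3, 4, 5, 7, 9, 11, 13}
Step 13: union(1, 11) -> already same set; set of 1 now {0, 1, 3, 4, 5, 7, 9, 11, 13}
Step 14: union(1, 10) -> merged; set of 1 now {0, 1, 3, 4, 5, 6, 7, 8, 9, 10, 11, 13}
Step 15: union(8, 1) -> already same set; set of 8 now {0, 1, 3, 4, 5, 6, 7, 8, 9, 10, 11, 13}
Step 16: union(4, 1) -> already same set; set of 4 now {0, 1, 3, 4, 5, 6, 7, 8, 9, 10, 11, 13}
Step 17: union(10, 11) -> already same set; set of 10 now {0, 1, 3, 4, 5, 6, 7, 8, 9, 10, 11, 13}
Step 18: union(7, 4) -> already same set; set of 7 now {0, 1, 3, 4, 5, 6, 7, 8, 9, 10, 11, 13}
Step 19: union(3, 0) -> already same set; set of 3 now {0, 1, 3, 4, 5, 6, 7, 8, 9, 10, 11, 13}
Step 20: union(6, 12) -> merged; set of 6 now {0, 1, 3, 4, 5, 6, 7, 8, 9, 10, 11, 12, 13}
Set of 6: {0, 1, 3, 4, 5, 6, 7, 8, 9, 10, 11, 12, 13}; 2 is not a member.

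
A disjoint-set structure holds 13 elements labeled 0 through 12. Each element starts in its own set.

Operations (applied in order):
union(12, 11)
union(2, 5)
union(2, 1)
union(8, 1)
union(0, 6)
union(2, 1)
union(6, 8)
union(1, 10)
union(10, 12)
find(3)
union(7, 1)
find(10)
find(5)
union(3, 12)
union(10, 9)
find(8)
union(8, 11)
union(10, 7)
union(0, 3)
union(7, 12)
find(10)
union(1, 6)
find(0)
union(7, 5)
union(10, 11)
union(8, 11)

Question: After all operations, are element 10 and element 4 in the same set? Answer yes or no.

Step 1: union(12, 11) -> merged; set of 12 now {11, 12}
Step 2: union(2, 5) -> merged; set of 2 now {2, 5}
Step 3: union(2, 1) -> merged; set of 2 now {1, 2, 5}
Step 4: union(8, 1) -> merged; set of 8 now {1, 2, 5, 8}
Step 5: union(0, 6) -> merged; set of 0 now {0, 6}
Step 6: union(2, 1) -> already same set; set of 2 now {1, 2, 5, 8}
Step 7: union(6, 8) -> merged; set of 6 now {0, 1, 2, 5, 6, 8}
Step 8: union(1, 10) -> merged; set of 1 now {0, 1, 2, 5, 6, 8, 10}
Step 9: union(10, 12) -> merged; set of 10 now {0, 1, 2, 5, 6, 8, 10, 11, 12}
Step 10: find(3) -> no change; set of 3 is {3}
Step 11: union(7, 1) -> merged; set of 7 now {0, 1, 2, 5, 6, 7, 8, 10, 11, 12}
Step 12: find(10) -> no change; set of 10 is {0, 1, 2, 5, 6, 7, 8, 10, 11, 12}
Step 13: find(5) -> no change; set of 5 is {0, 1, 2, 5, 6, 7, 8, 10, 11, 12}
Step 14: union(3, 12) -> merged; set of 3 now {0, 1, 2, 3, 5, 6, 7, 8, 10, 11, 12}
Step 15: union(10, 9) -> merged; set of 10 now {0, 1, 2, 3, 5, 6, 7, 8, 9, 10, 11, 12}
Step 16: find(8) -> no change; set of 8 is {0, 1, 2, 3, 5, 6, 7, 8, 9, 10, 11, 12}
Step 17: union(8, 11) -> already same set; set of 8 now {0, 1, 2, 3, 5, 6, 7, 8, 9, 10, 11, 12}
Step 18: union(10, 7) -> already same set; set of 10 now {0, 1, 2, 3, 5, 6, 7, 8, 9, 10, 11, 12}
Step 19: union(0, 3) -> already same set; set of 0 now {0, 1, 2, 3, 5, 6, 7, 8, 9, 10, 11, 12}
Step 20: union(7, 12) -> already same set; set of 7 now {0, 1, 2, 3, 5, 6, 7, 8, 9, 10, 11, 12}
Step 21: find(10) -> no change; set of 10 is {0, 1, 2, 3, 5, 6, 7, 8, 9, 10, 11, 12}
Step 22: union(1, 6) -> already same set; set of 1 now {0, 1, 2, 3, 5, 6, 7, 8, 9, 10, 11, 12}
Step 23: find(0) -> no change; set of 0 is {0, 1, 2, 3, 5, 6, 7, 8, 9, 10, 11, 12}
Step 24: union(7, 5) -> already same set; set of 7 now {0, 1, 2, 3, 5, 6, 7, 8, 9, 10, 11, 12}
Step 25: union(10, 11) -> already same set; set of 10 now {0, 1, 2, 3, 5, 6, 7, 8, 9, 10, 11, 12}
Step 26: union(8, 11) -> already same set; set of 8 now {0, 1, 2, 3, 5, 6, 7, 8, 9, 10, 11, 12}
Set of 10: {0, 1, 2, 3, 5, 6, 7, 8, 9, 10, 11, 12}; 4 is not a member.

Answer: no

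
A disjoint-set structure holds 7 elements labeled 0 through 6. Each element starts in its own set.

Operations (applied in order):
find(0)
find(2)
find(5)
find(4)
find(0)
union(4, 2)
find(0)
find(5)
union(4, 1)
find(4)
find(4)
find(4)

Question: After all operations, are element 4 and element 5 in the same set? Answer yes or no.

Step 1: find(0) -> no change; set of 0 is {0}
Step 2: find(2) -> no change; set of 2 is {2}
Step 3: find(5) -> no change; set of 5 is {5}
Step 4: find(4) -> no change; set of 4 is {4}
Step 5: find(0) -> no change; set of 0 is {0}
Step 6: union(4, 2) -> merged; set of 4 now {2, 4}
Step 7: find(0) -> no change; set of 0 is {0}
Step 8: find(5) -> no change; set of 5 is {5}
Step 9: union(4, 1) -> merged; set of 4 now {1, 2, 4}
Step 10: find(4) -> no change; set of 4 is {1, 2, 4}
Step 11: find(4) -> no change; set of 4 is {1, 2, 4}
Step 12: find(4) -> no change; set of 4 is {1, 2, 4}
Set of 4: {1, 2, 4}; 5 is not a member.

Answer: no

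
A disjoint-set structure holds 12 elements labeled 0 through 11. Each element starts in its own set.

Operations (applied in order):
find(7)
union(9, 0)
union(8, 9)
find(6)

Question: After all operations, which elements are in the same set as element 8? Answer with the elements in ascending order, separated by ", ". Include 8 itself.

Step 1: find(7) -> no change; set of 7 is {7}
Step 2: union(9, 0) -> merged; set of 9 now {0, 9}
Step 3: union(8, 9) -> merged; set of 8 now {0, 8, 9}
Step 4: find(6) -> no change; set of 6 is {6}
Component of 8: {0, 8, 9}

Answer: 0, 8, 9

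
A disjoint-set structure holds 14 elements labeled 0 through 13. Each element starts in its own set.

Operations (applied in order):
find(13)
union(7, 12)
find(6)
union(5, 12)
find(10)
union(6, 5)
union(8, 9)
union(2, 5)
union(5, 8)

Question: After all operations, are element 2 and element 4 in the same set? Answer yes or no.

Answer: no

Derivation:
Step 1: find(13) -> no change; set of 13 is {13}
Step 2: union(7, 12) -> merged; set of 7 now {7, 12}
Step 3: find(6) -> no change; set of 6 is {6}
Step 4: union(5, 12) -> merged; set of 5 now {5, 7, 12}
Step 5: find(10) -> no change; set of 10 is {10}
Step 6: union(6, 5) -> merged; set of 6 now {5, 6, 7, 12}
Step 7: union(8, 9) -> merged; set of 8 now {8, 9}
Step 8: union(2, 5) -> merged; set of 2 now {2, 5, 6, 7, 12}
Step 9: union(5, 8) -> merged; set of 5 now {2, 5, 6, 7, 8, 9, 12}
Set of 2: {2, 5, 6, 7, 8, 9, 12}; 4 is not a member.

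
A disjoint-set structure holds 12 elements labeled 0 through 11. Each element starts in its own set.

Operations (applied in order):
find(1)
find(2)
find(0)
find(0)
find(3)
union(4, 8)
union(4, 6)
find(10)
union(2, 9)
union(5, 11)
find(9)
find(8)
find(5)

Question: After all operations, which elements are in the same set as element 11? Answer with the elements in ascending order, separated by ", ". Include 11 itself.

Answer: 5, 11

Derivation:
Step 1: find(1) -> no change; set of 1 is {1}
Step 2: find(2) -> no change; set of 2 is {2}
Step 3: find(0) -> no change; set of 0 is {0}
Step 4: find(0) -> no change; set of 0 is {0}
Step 5: find(3) -> no change; set of 3 is {3}
Step 6: union(4, 8) -> merged; set of 4 now {4, 8}
Step 7: union(4, 6) -> merged; set of 4 now {4, 6, 8}
Step 8: find(10) -> no change; set of 10 is {10}
Step 9: union(2, 9) -> merged; set of 2 now {2, 9}
Step 10: union(5, 11) -> merged; set of 5 now {5, 11}
Step 11: find(9) -> no change; set of 9 is {2, 9}
Step 12: find(8) -> no change; set of 8 is {4, 6, 8}
Step 13: find(5) -> no change; set of 5 is {5, 11}
Component of 11: {5, 11}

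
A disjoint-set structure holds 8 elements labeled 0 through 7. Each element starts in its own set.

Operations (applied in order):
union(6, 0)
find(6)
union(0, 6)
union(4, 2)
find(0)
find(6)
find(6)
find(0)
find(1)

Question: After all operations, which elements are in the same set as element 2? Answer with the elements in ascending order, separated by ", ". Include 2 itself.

Answer: 2, 4

Derivation:
Step 1: union(6, 0) -> merged; set of 6 now {0, 6}
Step 2: find(6) -> no change; set of 6 is {0, 6}
Step 3: union(0, 6) -> already same set; set of 0 now {0, 6}
Step 4: union(4, 2) -> merged; set of 4 now {2, 4}
Step 5: find(0) -> no change; set of 0 is {0, 6}
Step 6: find(6) -> no change; set of 6 is {0, 6}
Step 7: find(6) -> no change; set of 6 is {0, 6}
Step 8: find(0) -> no change; set of 0 is {0, 6}
Step 9: find(1) -> no change; set of 1 is {1}
Component of 2: {2, 4}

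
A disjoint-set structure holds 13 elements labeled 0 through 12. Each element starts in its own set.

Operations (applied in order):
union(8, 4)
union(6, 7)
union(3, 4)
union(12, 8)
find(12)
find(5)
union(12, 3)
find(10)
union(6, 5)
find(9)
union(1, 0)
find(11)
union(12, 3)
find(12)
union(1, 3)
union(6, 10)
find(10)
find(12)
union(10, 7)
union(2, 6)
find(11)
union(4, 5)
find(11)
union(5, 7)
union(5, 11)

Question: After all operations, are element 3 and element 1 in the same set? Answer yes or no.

Step 1: union(8, 4) -> merged; set of 8 now {4, 8}
Step 2: union(6, 7) -> merged; set of 6 now {6, 7}
Step 3: union(3, 4) -> merged; set of 3 now {3, 4, 8}
Step 4: union(12, 8) -> merged; set of 12 now {3, 4, 8, 12}
Step 5: find(12) -> no change; set of 12 is {3, 4, 8, 12}
Step 6: find(5) -> no change; set of 5 is {5}
Step 7: union(12, 3) -> already same set; set of 12 now {3, 4, 8, 12}
Step 8: find(10) -> no change; set of 10 is {10}
Step 9: union(6, 5) -> merged; set of 6 now {5, 6, 7}
Step 10: find(9) -> no change; set of 9 is {9}
Step 11: union(1, 0) -> merged; set of 1 now {0, 1}
Step 12: find(11) -> no change; set of 11 is {11}
Step 13: union(12, 3) -> already same set; set of 12 now {3, 4, 8, 12}
Step 14: find(12) -> no change; set of 12 is {3, 4, 8, 12}
Step 15: union(1, 3) -> merged; set of 1 now {0, 1, 3, 4, 8, 12}
Step 16: union(6, 10) -> merged; set of 6 now {5, 6, 7, 10}
Step 17: find(10) -> no change; set of 10 is {5, 6, 7, 10}
Step 18: find(12) -> no change; set of 12 is {0, 1, 3, 4, 8, 12}
Step 19: union(10, 7) -> already same set; set of 10 now {5, 6, 7, 10}
Step 20: union(2, 6) -> merged; set of 2 now {2, 5, 6, 7, 10}
Step 21: find(11) -> no change; set of 11 is {11}
Step 22: union(4, 5) -> merged; set of 4 now {0, 1, 2, 3, 4, 5, 6, 7, 8, 10, 12}
Step 23: find(11) -> no change; set of 11 is {11}
Step 24: union(5, 7) -> already same set; set of 5 now {0, 1, 2, 3, 4, 5, 6, 7, 8, 10, 12}
Step 25: union(5, 11) -> merged; set of 5 now {0, 1, 2, 3, 4, 5, 6, 7, 8, 10, 11, 12}
Set of 3: {0, 1, 2, 3, 4, 5, 6, 7, 8, 10, 11, 12}; 1 is a member.

Answer: yes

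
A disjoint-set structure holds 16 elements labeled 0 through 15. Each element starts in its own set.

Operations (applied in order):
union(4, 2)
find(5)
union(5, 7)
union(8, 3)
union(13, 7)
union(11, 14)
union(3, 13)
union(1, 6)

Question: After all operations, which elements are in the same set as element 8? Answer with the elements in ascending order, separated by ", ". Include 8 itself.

Answer: 3, 5, 7, 8, 13

Derivation:
Step 1: union(4, 2) -> merged; set of 4 now {2, 4}
Step 2: find(5) -> no change; set of 5 is {5}
Step 3: union(5, 7) -> merged; set of 5 now {5, 7}
Step 4: union(8, 3) -> merged; set of 8 now {3, 8}
Step 5: union(13, 7) -> merged; set of 13 now {5, 7, 13}
Step 6: union(11, 14) -> merged; set of 11 now {11, 14}
Step 7: union(3, 13) -> merged; set of 3 now {3, 5, 7, 8, 13}
Step 8: union(1, 6) -> merged; set of 1 now {1, 6}
Component of 8: {3, 5, 7, 8, 13}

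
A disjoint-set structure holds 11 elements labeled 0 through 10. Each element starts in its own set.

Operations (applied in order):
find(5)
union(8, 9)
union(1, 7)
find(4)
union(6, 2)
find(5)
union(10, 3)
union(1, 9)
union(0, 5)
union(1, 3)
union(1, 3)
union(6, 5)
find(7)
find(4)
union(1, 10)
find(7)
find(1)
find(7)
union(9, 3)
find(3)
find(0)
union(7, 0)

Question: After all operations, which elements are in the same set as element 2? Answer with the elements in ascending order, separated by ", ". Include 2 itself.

Answer: 0, 1, 2, 3, 5, 6, 7, 8, 9, 10

Derivation:
Step 1: find(5) -> no change; set of 5 is {5}
Step 2: union(8, 9) -> merged; set of 8 now {8, 9}
Step 3: union(1, 7) -> merged; set of 1 now {1, 7}
Step 4: find(4) -> no change; set of 4 is {4}
Step 5: union(6, 2) -> merged; set of 6 now {2, 6}
Step 6: find(5) -> no change; set of 5 is {5}
Step 7: union(10, 3) -> merged; set of 10 now {3, 10}
Step 8: union(1, 9) -> merged; set of 1 now {1, 7, 8, 9}
Step 9: union(0, 5) -> merged; set of 0 now {0, 5}
Step 10: union(1, 3) -> merged; set of 1 now {1, 3, 7, 8, 9, 10}
Step 11: union(1, 3) -> already same set; set of 1 now {1, 3, 7, 8, 9, 10}
Step 12: union(6, 5) -> merged; set of 6 now {0, 2, 5, 6}
Step 13: find(7) -> no change; set of 7 is {1, 3, 7, 8, 9, 10}
Step 14: find(4) -> no change; set of 4 is {4}
Step 15: union(1, 10) -> already same set; set of 1 now {1, 3, 7, 8, 9, 10}
Step 16: find(7) -> no change; set of 7 is {1, 3, 7, 8, 9, 10}
Step 17: find(1) -> no change; set of 1 is {1, 3, 7, 8, 9, 10}
Step 18: find(7) -> no change; set of 7 is {1, 3, 7, 8, 9, 10}
Step 19: union(9, 3) -> already same set; set of 9 now {1, 3, 7, 8, 9, 10}
Step 20: find(3) -> no change; set of 3 is {1, 3, 7, 8, 9, 10}
Step 21: find(0) -> no change; set of 0 is {0, 2, 5, 6}
Step 22: union(7, 0) -> merged; set of 7 now {0, 1, 2, 3, 5, 6, 7, 8, 9, 10}
Component of 2: {0, 1, 2, 3, 5, 6, 7, 8, 9, 10}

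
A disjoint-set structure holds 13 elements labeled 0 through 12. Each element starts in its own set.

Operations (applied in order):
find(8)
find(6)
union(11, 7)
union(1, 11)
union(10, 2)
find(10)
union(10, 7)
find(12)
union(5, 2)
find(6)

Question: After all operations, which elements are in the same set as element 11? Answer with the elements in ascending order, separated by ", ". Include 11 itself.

Step 1: find(8) -> no change; set of 8 is {8}
Step 2: find(6) -> no change; set of 6 is {6}
Step 3: union(11, 7) -> merged; set of 11 now {7, 11}
Step 4: union(1, 11) -> merged; set of 1 now {1, 7, 11}
Step 5: union(10, 2) -> merged; set of 10 now {2, 10}
Step 6: find(10) -> no change; set of 10 is {2, 10}
Step 7: union(10, 7) -> merged; set of 10 now {1, 2, 7, 10, 11}
Step 8: find(12) -> no change; set of 12 is {12}
Step 9: union(5, 2) -> merged; set of 5 now {1, 2, 5, 7, 10, 11}
Step 10: find(6) -> no change; set of 6 is {6}
Component of 11: {1, 2, 5, 7, 10, 11}

Answer: 1, 2, 5, 7, 10, 11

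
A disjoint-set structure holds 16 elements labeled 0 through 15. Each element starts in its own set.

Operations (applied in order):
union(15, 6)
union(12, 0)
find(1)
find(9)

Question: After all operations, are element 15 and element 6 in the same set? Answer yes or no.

Answer: yes

Derivation:
Step 1: union(15, 6) -> merged; set of 15 now {6, 15}
Step 2: union(12, 0) -> merged; set of 12 now {0, 12}
Step 3: find(1) -> no change; set of 1 is {1}
Step 4: find(9) -> no change; set of 9 is {9}
Set of 15: {6, 15}; 6 is a member.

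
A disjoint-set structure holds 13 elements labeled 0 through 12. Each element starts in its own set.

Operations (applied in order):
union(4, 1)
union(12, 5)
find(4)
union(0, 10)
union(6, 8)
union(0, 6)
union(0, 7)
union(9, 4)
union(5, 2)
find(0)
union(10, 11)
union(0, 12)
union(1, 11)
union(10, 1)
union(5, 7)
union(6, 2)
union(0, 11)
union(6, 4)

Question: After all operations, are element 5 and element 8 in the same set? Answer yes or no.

Step 1: union(4, 1) -> merged; set of 4 now {1, 4}
Step 2: union(12, 5) -> merged; set of 12 now {5, 12}
Step 3: find(4) -> no change; set of 4 is {1, 4}
Step 4: union(0, 10) -> merged; set of 0 now {0, 10}
Step 5: union(6, 8) -> merged; set of 6 now {6, 8}
Step 6: union(0, 6) -> merged; set of 0 now {0, 6, 8, 10}
Step 7: union(0, 7) -> merged; set of 0 now {0, 6, 7, 8, 10}
Step 8: union(9, 4) -> merged; set of 9 now {1, 4, 9}
Step 9: union(5, 2) -> merged; set of 5 now {2, 5, 12}
Step 10: find(0) -> no change; set of 0 is {0, 6, 7, 8, 10}
Step 11: union(10, 11) -> merged; set of 10 now {0, 6, 7, 8, 10, 11}
Step 12: union(0, 12) -> merged; set of 0 now {0, 2, 5, 6, 7, 8, 10, 11, 12}
Step 13: union(1, 11) -> merged; set of 1 now {0, 1, 2, 4, 5, 6, 7, 8, 9, 10, 11, 12}
Step 14: union(10, 1) -> already same set; set of 10 now {0, 1, 2, 4, 5, 6, 7, 8, 9, 10, 11, 12}
Step 15: union(5, 7) -> already same set; set of 5 now {0, 1, 2, 4, 5, 6, 7, 8, 9, 10, 11, 12}
Step 16: union(6, 2) -> already same set; set of 6 now {0, 1, 2, 4, 5, 6, 7, 8, 9, 10, 11, 12}
Step 17: union(0, 11) -> already same set; set of 0 now {0, 1, 2, 4, 5, 6, 7, 8, 9, 10, 11, 12}
Step 18: union(6, 4) -> already same set; set of 6 now {0, 1, 2, 4, 5, 6, 7, 8, 9, 10, 11, 12}
Set of 5: {0, 1, 2, 4, 5, 6, 7, 8, 9, 10, 11, 12}; 8 is a member.

Answer: yes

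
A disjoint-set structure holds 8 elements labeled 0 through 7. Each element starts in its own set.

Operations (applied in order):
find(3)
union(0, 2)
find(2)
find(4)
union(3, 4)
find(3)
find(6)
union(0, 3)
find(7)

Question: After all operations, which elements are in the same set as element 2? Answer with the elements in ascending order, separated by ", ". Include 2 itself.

Answer: 0, 2, 3, 4

Derivation:
Step 1: find(3) -> no change; set of 3 is {3}
Step 2: union(0, 2) -> merged; set of 0 now {0, 2}
Step 3: find(2) -> no change; set of 2 is {0, 2}
Step 4: find(4) -> no change; set of 4 is {4}
Step 5: union(3, 4) -> merged; set of 3 now {3, 4}
Step 6: find(3) -> no change; set of 3 is {3, 4}
Step 7: find(6) -> no change; set of 6 is {6}
Step 8: union(0, 3) -> merged; set of 0 now {0, 2, 3, 4}
Step 9: find(7) -> no change; set of 7 is {7}
Component of 2: {0, 2, 3, 4}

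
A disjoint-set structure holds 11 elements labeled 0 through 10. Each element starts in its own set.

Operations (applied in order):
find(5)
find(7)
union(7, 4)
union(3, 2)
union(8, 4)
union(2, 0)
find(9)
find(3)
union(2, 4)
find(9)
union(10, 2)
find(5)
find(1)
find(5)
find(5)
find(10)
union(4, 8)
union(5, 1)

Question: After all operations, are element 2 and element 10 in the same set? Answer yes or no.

Answer: yes

Derivation:
Step 1: find(5) -> no change; set of 5 is {5}
Step 2: find(7) -> no change; set of 7 is {7}
Step 3: union(7, 4) -> merged; set of 7 now {4, 7}
Step 4: union(3, 2) -> merged; set of 3 now {2, 3}
Step 5: union(8, 4) -> merged; set of 8 now {4, 7, 8}
Step 6: union(2, 0) -> merged; set of 2 now {0, 2, 3}
Step 7: find(9) -> no change; set of 9 is {9}
Step 8: find(3) -> no change; set of 3 is {0, 2, 3}
Step 9: union(2, 4) -> merged; set of 2 now {0, 2, 3, 4, 7, 8}
Step 10: find(9) -> no change; set of 9 is {9}
Step 11: union(10, 2) -> merged; set of 10 now {0, 2, 3, 4, 7, 8, 10}
Step 12: find(5) -> no change; set of 5 is {5}
Step 13: find(1) -> no change; set of 1 is {1}
Step 14: find(5) -> no change; set of 5 is {5}
Step 15: find(5) -> no change; set of 5 is {5}
Step 16: find(10) -> no change; set of 10 is {0, 2, 3, 4, 7, 8, 10}
Step 17: union(4, 8) -> already same set; set of 4 now {0, 2, 3, 4, 7, 8, 10}
Step 18: union(5, 1) -> merged; set of 5 now {1, 5}
Set of 2: {0, 2, 3, 4, 7, 8, 10}; 10 is a member.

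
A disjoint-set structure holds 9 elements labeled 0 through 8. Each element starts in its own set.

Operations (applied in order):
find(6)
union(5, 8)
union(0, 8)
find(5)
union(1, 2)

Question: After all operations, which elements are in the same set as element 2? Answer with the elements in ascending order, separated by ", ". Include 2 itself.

Answer: 1, 2

Derivation:
Step 1: find(6) -> no change; set of 6 is {6}
Step 2: union(5, 8) -> merged; set of 5 now {5, 8}
Step 3: union(0, 8) -> merged; set of 0 now {0, 5, 8}
Step 4: find(5) -> no change; set of 5 is {0, 5, 8}
Step 5: union(1, 2) -> merged; set of 1 now {1, 2}
Component of 2: {1, 2}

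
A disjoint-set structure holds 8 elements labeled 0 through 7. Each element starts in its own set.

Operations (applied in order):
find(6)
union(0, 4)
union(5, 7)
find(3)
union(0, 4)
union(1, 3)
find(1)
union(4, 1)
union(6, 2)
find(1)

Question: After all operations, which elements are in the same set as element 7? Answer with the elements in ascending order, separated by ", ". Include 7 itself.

Step 1: find(6) -> no change; set of 6 is {6}
Step 2: union(0, 4) -> merged; set of 0 now {0, 4}
Step 3: union(5, 7) -> merged; set of 5 now {5, 7}
Step 4: find(3) -> no change; set of 3 is {3}
Step 5: union(0, 4) -> already same set; set of 0 now {0, 4}
Step 6: union(1, 3) -> merged; set of 1 now {1, 3}
Step 7: find(1) -> no change; set of 1 is {1, 3}
Step 8: union(4, 1) -> merged; set of 4 now {0, 1, 3, 4}
Step 9: union(6, 2) -> merged; set of 6 now {2, 6}
Step 10: find(1) -> no change; set of 1 is {0, 1, 3, 4}
Component of 7: {5, 7}

Answer: 5, 7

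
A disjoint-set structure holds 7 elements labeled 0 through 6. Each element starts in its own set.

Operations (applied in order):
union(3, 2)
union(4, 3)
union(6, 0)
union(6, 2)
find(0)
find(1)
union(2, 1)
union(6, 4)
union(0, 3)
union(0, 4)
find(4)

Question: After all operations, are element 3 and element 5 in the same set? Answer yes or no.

Answer: no

Derivation:
Step 1: union(3, 2) -> merged; set of 3 now {2, 3}
Step 2: union(4, 3) -> merged; set of 4 now {2, 3, 4}
Step 3: union(6, 0) -> merged; set of 6 now {0, 6}
Step 4: union(6, 2) -> merged; set of 6 now {0, 2, 3, 4, 6}
Step 5: find(0) -> no change; set of 0 is {0, 2, 3, 4, 6}
Step 6: find(1) -> no change; set of 1 is {1}
Step 7: union(2, 1) -> merged; set of 2 now {0, 1, 2, 3, 4, 6}
Step 8: union(6, 4) -> already same set; set of 6 now {0, 1, 2, 3, 4, 6}
Step 9: union(0, 3) -> already same set; set of 0 now {0, 1, 2, 3, 4, 6}
Step 10: union(0, 4) -> already same set; set of 0 now {0, 1, 2, 3, 4, 6}
Step 11: find(4) -> no change; set of 4 is {0, 1, 2, 3, 4, 6}
Set of 3: {0, 1, 2, 3, 4, 6}; 5 is not a member.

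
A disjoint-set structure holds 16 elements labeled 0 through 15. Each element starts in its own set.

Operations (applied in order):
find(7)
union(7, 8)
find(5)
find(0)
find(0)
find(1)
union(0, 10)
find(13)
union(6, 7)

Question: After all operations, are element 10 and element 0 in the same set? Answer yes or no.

Answer: yes

Derivation:
Step 1: find(7) -> no change; set of 7 is {7}
Step 2: union(7, 8) -> merged; set of 7 now {7, 8}
Step 3: find(5) -> no change; set of 5 is {5}
Step 4: find(0) -> no change; set of 0 is {0}
Step 5: find(0) -> no change; set of 0 is {0}
Step 6: find(1) -> no change; set of 1 is {1}
Step 7: union(0, 10) -> merged; set of 0 now {0, 10}
Step 8: find(13) -> no change; set of 13 is {13}
Step 9: union(6, 7) -> merged; set of 6 now {6, 7, 8}
Set of 10: {0, 10}; 0 is a member.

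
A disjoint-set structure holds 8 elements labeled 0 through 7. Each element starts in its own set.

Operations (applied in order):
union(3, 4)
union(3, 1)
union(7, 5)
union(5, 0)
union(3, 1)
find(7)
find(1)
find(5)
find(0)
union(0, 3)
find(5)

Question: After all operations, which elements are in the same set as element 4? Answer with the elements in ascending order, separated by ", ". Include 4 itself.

Step 1: union(3, 4) -> merged; set of 3 now {3, 4}
Step 2: union(3, 1) -> merged; set of 3 now {1, 3, 4}
Step 3: union(7, 5) -> merged; set of 7 now {5, 7}
Step 4: union(5, 0) -> merged; set of 5 now {0, 5, 7}
Step 5: union(3, 1) -> already same set; set of 3 now {1, 3, 4}
Step 6: find(7) -> no change; set of 7 is {0, 5, 7}
Step 7: find(1) -> no change; set of 1 is {1, 3, 4}
Step 8: find(5) -> no change; set of 5 is {0, 5, 7}
Step 9: find(0) -> no change; set of 0 is {0, 5, 7}
Step 10: union(0, 3) -> merged; set of 0 now {0, 1, 3, 4, 5, 7}
Step 11: find(5) -> no change; set of 5 is {0, 1, 3, 4, 5, 7}
Component of 4: {0, 1, 3, 4, 5, 7}

Answer: 0, 1, 3, 4, 5, 7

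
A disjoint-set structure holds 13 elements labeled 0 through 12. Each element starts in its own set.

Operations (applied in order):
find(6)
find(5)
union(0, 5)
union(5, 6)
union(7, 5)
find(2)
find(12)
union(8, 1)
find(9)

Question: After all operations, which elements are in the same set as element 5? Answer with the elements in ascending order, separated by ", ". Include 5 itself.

Step 1: find(6) -> no change; set of 6 is {6}
Step 2: find(5) -> no change; set of 5 is {5}
Step 3: union(0, 5) -> merged; set of 0 now {0, 5}
Step 4: union(5, 6) -> merged; set of 5 now {0, 5, 6}
Step 5: union(7, 5) -> merged; set of 7 now {0, 5, 6, 7}
Step 6: find(2) -> no change; set of 2 is {2}
Step 7: find(12) -> no change; set of 12 is {12}
Step 8: union(8, 1) -> merged; set of 8 now {1, 8}
Step 9: find(9) -> no change; set of 9 is {9}
Component of 5: {0, 5, 6, 7}

Answer: 0, 5, 6, 7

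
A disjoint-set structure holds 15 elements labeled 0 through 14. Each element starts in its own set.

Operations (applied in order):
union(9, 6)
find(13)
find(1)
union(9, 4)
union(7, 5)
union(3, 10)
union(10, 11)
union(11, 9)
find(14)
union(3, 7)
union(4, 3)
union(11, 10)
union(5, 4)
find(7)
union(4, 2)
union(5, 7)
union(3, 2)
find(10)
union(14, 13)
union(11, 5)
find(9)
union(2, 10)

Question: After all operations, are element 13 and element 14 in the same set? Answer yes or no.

Step 1: union(9, 6) -> merged; set of 9 now {6, 9}
Step 2: find(13) -> no change; set of 13 is {13}
Step 3: find(1) -> no change; set of 1 is {1}
Step 4: union(9, 4) -> merged; set of 9 now {4, 6, 9}
Step 5: union(7, 5) -> merged; set of 7 now {5, 7}
Step 6: union(3, 10) -> merged; set of 3 now {3, 10}
Step 7: union(10, 11) -> merged; set of 10 now {3, 10, 11}
Step 8: union(11, 9) -> merged; set of 11 now {3, 4, 6, 9, 10, 11}
Step 9: find(14) -> no change; set of 14 is {14}
Step 10: union(3, 7) -> merged; set of 3 now {3, 4, 5, 6, 7, 9, 10, 11}
Step 11: union(4, 3) -> already same set; set of 4 now {3, 4, 5, 6, 7, 9, 10, 11}
Step 12: union(11, 10) -> already same set; set of 11 now {3, 4, 5, 6, 7, 9, 10, 11}
Step 13: union(5, 4) -> already same set; set of 5 now {3, 4, 5, 6, 7, 9, 10, 11}
Step 14: find(7) -> no change; set of 7 is {3, 4, 5, 6, 7, 9, 10, 11}
Step 15: union(4, 2) -> merged; set of 4 now {2, 3, 4, 5, 6, 7, 9, 10, 11}
Step 16: union(5, 7) -> already same set; set of 5 now {2, 3, 4, 5, 6, 7, 9, 10, 11}
Step 17: union(3, 2) -> already same set; set of 3 now {2, 3, 4, 5, 6, 7, 9, 10, 11}
Step 18: find(10) -> no change; set of 10 is {2, 3, 4, 5, 6, 7, 9, 10, 11}
Step 19: union(14, 13) -> merged; set of 14 now {13, 14}
Step 20: union(11, 5) -> already same set; set of 11 now {2, 3, 4, 5, 6, 7, 9, 10, 11}
Step 21: find(9) -> no change; set of 9 is {2, 3, 4, 5, 6, 7, 9, 10, 11}
Step 22: union(2, 10) -> already same set; set of 2 now {2, 3, 4, 5, 6, 7, 9, 10, 11}
Set of 13: {13, 14}; 14 is a member.

Answer: yes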